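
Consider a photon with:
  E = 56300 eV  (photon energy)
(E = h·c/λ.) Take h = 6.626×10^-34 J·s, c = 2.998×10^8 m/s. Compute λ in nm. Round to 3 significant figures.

0.0220 nm

Rearranging: λ = hc/E.
E = 56300 eV = 9.020×10^-15 J; h = 6.626×10^-34 J·s; c = 2.998×10^8 m/s.
λ = 2.202×10^-11 m
2.202×10^-11 m × (1 nm / 1.000×10^-9 m) = 0.02202 nm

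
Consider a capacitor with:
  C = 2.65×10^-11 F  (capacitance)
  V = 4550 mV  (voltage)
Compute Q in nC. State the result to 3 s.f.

0.121 nC

Rearranging: Q = CV.
C = 2.65×10^-11 F; V = 4550 mV = 4.550 V.
Q = 1.206×10^-10 C
1.206×10^-10 C × (1 nC / 1.000×10^-9 C) = 0.1206 nC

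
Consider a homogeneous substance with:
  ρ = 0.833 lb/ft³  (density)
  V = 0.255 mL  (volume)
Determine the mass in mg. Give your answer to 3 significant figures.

3.40 mg

Rearranging ρ = m/V for m: m = ρV.
ρ = 0.833 lb/ft³ = 13.34 kg/m³; V = 0.255 mL = 2.550×10^-7 m³.
m = 3.403×10^-6 kg
3.403×10^-6 kg × (1 mg / 1.000×10^-6 kg) = 3.403 mg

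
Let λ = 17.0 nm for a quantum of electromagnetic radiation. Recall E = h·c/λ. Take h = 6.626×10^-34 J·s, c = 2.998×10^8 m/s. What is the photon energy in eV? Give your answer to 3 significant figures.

E is given directly by: E = hc/λ.
λ = 17.0 nm = 1.700×10^-8 m; h = 6.626×10^-34 J·s; c = 2.998×10^8 m/s.
E = 1.169×10^-17 J  (the unit combination reduces to kg·m²/s² = J)
1.169×10^-17 J × (1 eV / 1.602×10^-19 J) = 72.93 eV

72.9 eV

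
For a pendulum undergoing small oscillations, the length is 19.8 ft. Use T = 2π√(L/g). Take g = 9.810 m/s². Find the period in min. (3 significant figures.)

0.0821 min

T is given directly by: T = 2π√(L/g).
L = 19.8 ft = 6.035 m; g = 9.810 m/s².
T = 4.928 s
4.928 s × (1 min / 60.00 s) = 0.08214 min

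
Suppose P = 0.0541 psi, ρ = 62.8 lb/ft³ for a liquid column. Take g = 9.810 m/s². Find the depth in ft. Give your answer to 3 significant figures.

Rearranging P = ρ·g·h for h: h = P/(ρ·g).
P = 0.0541 psi = 373.0 Pa; ρ = 62.8 lb/ft³ = 1006 kg/m³; g = 9.810 m/s².
h = 0.03780 m
0.03780 m × (1 ft / 0.3048 m) = 0.1240 ft

0.124 ft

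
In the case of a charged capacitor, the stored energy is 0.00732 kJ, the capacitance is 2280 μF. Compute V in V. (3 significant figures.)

80.1 V

Solving E = ½C·V² for V: V = √(2E/C).
E = 0.00732 kJ = 7.320 J; C = 2280 μF = 0.002280 F.
V = 80.13 V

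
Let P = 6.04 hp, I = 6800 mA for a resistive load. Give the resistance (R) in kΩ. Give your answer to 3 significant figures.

0.0974 kΩ

Solving P = I²R for R: R = P/I².
P = 6.04 hp = 4504 W; I = 6800 mA = 6.800 A.
R = 97.41 Ω
97.41 Ω × (1 kΩ / 1000 Ω) = 0.09741 kΩ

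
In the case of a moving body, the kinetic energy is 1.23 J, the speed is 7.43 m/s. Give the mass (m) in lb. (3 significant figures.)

0.0982 lb

Rearranging KE = ½mv² for m: m = 2·KE/v².
KE = 1.23 J; v = 7.43 m/s.
m = 0.04456 kg
0.04456 kg × (1 lb / 0.4536 kg) = 0.09824 lb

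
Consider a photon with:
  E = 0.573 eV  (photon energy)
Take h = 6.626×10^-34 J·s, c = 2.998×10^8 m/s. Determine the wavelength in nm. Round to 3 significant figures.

Rearranging: λ = hc/E.
E = 0.573 eV = 9.180×10^-20 J; h = 6.626×10^-34 J·s; c = 2.998×10^8 m/s.
λ = 2.164×10^-6 m
2.164×10^-6 m × (1 nm / 1.000×10^-9 m) = 2164 nm

2160 nm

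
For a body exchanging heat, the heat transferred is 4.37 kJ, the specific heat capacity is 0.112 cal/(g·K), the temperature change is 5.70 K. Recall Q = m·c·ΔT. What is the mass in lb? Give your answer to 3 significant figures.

Rearranging: m = Q/(c·ΔT).
Q = 4.37 kJ = 4370 J; c = 0.112 cal/(g·K) = 468.6 J/(kg·K); ΔT = 5.70 K.
m = 1.636 kg
1.636 kg × (1 lb / 0.4536 kg) = 3.607 lb

3.61 lb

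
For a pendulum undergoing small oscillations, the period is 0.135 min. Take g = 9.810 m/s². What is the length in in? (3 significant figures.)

Solving T = 2π√(L/g) for L: L = g·(T/2π)².
T = 0.135 min = 8.100 s; g = 9.810 m/s².
L = 16.30 m
16.30 m × (1 in / 0.02540 m) = 641.9 in

642 in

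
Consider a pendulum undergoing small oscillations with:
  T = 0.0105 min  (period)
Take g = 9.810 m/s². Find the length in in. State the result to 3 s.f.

Solving T = 2π√(L/g) for L: L = g·(T/2π)².
T = 0.0105 min = 0.6300 s; g = 9.810 m/s².
L = 0.09863 m
0.09863 m × (1 in / 0.02540 m) = 3.883 in

3.88 in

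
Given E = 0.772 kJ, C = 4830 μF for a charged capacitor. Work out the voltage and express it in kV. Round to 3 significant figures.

Solving E = ½C·V² for V: V = √(2E/C).
E = 0.772 kJ = 772.0 J; C = 4830 μF = 0.004830 F.
V = 565.4 V
565.4 V × (1 kV / 1000 V) = 0.5654 kV

0.565 kV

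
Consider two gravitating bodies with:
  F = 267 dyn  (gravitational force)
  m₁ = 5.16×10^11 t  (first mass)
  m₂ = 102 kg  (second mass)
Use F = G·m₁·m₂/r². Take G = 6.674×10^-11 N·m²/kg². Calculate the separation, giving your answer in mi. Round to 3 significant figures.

22.5 mi

From Newton's law of gravitation: r = √(G·m₁m₂/F).
F = 267 dyn = 0.002670 N; m₁ = 5.16×10^11 t = 5.160×10^14 kg; m₂ = 102 kg; G = 6.674×10^-11 N·m²/kg².
r = 36271 m
36271 m × (1 mi / 1609 m) = 22.54 mi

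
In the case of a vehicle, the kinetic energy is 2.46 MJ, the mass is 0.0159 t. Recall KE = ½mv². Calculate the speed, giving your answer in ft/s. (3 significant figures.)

1830 ft/s

Rearranging: v = √(2·KE/m).
KE = 2.46 MJ = 2.460×10^6 J; m = 0.0159 t = 15.90 kg.
v = 556.3 m/s
556.3 m/s × (1 ft/s / 0.3048 m/s) = 1825 ft/s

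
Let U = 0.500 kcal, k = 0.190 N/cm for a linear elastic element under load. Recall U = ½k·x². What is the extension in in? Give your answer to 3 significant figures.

584 in

Rearranging: x = √(2U/k).
U = 0.500 kcal = 2092 J; k = 0.190 N/cm = 19.00 N/m.
x = 14.84 m
14.84 m × (1 in / 0.02540 m) = 584.2 in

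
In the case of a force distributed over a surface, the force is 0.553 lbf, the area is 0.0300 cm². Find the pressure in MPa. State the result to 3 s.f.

Directly: P = F/A.
F = 0.553 lbf = 2.460 N; A = 0.0300 cm² = 3.000×10^-6 m².
P = 8.200×10^5 Pa  (the unit combination reduces to kg/(m·s²) = Pa)
8.200×10^5 Pa × (1 MPa / 1.000×10^6 Pa) = 0.8200 MPa

0.820 MPa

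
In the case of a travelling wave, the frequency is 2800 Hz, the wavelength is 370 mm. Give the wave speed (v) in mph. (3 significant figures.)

2320 mph

Directly: v = fλ.
f = 2800 Hz; λ = 370 mm = 0.3700 m.
v = 1036 m/s
1036 m/s × (1 mph / 0.4470 m/s) = 2317 mph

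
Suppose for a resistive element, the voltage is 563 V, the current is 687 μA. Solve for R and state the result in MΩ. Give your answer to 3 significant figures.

0.820 MΩ

Solving V = I·R for R: R = V/I.
V = 563 V; I = 687 μA = 6.870×10^-4 A.
R = 8.195×10^5 Ω
8.195×10^5 Ω × (1 MΩ / 1.000×10^6 Ω) = 0.8195 MΩ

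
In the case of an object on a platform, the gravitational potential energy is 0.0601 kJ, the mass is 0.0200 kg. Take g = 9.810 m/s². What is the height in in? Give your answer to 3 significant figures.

12100 in

Solving PE = m·g·h for h: h = PE/(m·g).
PE = 0.0601 kJ = 60.10 J; m = 0.0200 kg; g = 9.810 m/s².
h = 306.3 m
306.3 m × (1 in / 0.02540 m) = 12060 in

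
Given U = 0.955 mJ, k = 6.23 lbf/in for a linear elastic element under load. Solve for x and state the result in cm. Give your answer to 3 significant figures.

Rearranging: x = √(2U/k).
U = 0.955 mJ = 9.550×10^-4 J; k = 6.23 lbf/in = 1091 N/m.
x = 0.001323 m
0.001323 m × (1 cm / 0.01000 m) = 0.1323 cm

0.132 cm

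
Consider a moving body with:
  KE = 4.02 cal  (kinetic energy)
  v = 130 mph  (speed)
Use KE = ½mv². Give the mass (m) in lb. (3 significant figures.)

0.0220 lb

Solving KE = ½mv² for m: m = 2·KE/v².
KE = 4.02 cal = 16.82 J; v = 130 mph = 58.12 m/s.
m = 0.009960 kg
0.009960 kg × (1 lb / 0.4536 kg) = 0.02196 lb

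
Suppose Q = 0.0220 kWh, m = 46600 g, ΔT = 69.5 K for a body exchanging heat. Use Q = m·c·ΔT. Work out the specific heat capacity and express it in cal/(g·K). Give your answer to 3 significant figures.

0.00584 cal/(g·K)

Rearranging: c = Q/(m·ΔT).
Q = 0.0220 kWh = 79200 J; m = 46600 g = 46.60 kg; ΔT = 69.5 K.
c = 24.45 J/(kg·K)
24.45 J/(kg·K) × (1 cal/(g·K) / 4184 J/(kg·K)) = 0.005845 cal/(g·K)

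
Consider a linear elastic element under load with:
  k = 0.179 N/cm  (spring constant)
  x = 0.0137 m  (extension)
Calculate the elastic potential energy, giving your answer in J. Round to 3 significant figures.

0.00168 J

Directly: U = ½kx².
k = 0.179 N/cm = 17.90 N/m; x = 0.0137 m.
U = 0.001680 J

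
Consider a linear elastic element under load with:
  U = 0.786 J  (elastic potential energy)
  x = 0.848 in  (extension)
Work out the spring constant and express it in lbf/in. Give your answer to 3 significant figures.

19.3 lbf/in

Solving U = ½k·x² for k: k = 2U/x².
U = 0.786 J; x = 0.848 in = 0.02154 m.
k = 3388 N/m
3388 N/m × (1 lbf/in / 175.1 N/m) = 19.35 lbf/in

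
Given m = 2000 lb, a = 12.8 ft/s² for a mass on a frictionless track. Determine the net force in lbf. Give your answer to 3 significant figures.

796 lbf

F is given directly by: F = m·a.
m = 2000 lb = 907.2 kg; a = 12.8 ft/s² = 3.901 m/s².
F = 3539 N
3539 N × (1 lbf / 4.448 N) = 795.7 lbf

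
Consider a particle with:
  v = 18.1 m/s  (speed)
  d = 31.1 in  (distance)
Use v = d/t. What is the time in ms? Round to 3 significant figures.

43.6 ms

Rearranging: t = d/v.
v = 18.1 m/s; d = 31.1 in = 0.7899 m.
t = 0.04364 s
0.04364 s × (1 ms / 0.001000 s) = 43.64 ms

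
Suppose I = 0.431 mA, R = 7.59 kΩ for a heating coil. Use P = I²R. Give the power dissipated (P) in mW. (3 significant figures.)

1.41 mW

P is given directly by: P = I²R.
I = 0.431 mA = 4.310×10^-4 A; R = 7.59 kΩ = 7590 Ω.
P = 0.001410 W
0.001410 W × (1 mW / 0.001000 W) = 1.410 mW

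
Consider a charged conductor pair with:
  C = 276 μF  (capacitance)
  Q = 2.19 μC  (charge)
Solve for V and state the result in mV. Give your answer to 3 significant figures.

Solving C = Q/V for V: V = Q/C.
C = 276 μF = 2.760×10^-4 F; Q = 2.19 μC = 2.190×10^-6 C.
V = 0.007935 V  (the unit combination reduces to kg·m²/(A·s³) = V)
0.007935 V × (1 mV / 0.001000 V) = 7.935 mV

7.93 mV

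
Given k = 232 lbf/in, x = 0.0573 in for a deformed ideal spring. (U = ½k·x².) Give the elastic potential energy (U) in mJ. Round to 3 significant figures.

43.0 mJ

Directly: U = ½kx².
k = 232 lbf/in = 40629 N/m; x = 0.0573 in = 0.001455 m.
U = 0.04303 J  (the unit combination reduces to kg·m²/s² = J)
0.04303 J × (1 mJ / 0.001000 J) = 43.03 mJ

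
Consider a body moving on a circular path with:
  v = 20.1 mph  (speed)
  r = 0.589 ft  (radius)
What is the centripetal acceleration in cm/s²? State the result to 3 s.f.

Directly: a = v²/r.
v = 20.1 mph = 8.986 m/s; r = 0.589 ft = 0.1795 m.
a = 449.7 m/s²
449.7 m/s² × (1 cm/s² / 0.01000 m/s²) = 44973 cm/s²

45000 cm/s²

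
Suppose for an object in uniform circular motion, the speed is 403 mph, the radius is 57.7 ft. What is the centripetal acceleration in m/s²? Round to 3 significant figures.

1850 m/s²

a is given directly by: a = v²/r.
v = 403 mph = 180.2 m/s; r = 57.7 ft = 17.59 m.
a = 1845 m/s²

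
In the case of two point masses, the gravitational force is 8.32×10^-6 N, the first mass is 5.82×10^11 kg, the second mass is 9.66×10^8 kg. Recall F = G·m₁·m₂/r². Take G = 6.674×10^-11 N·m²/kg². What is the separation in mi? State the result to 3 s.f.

41700 mi

Solving F = G·m₁·m₂/r² for r: r = √(G·m₁m₂/F).
F = 8.32×10^-6 N; m₁ = 5.82×10^11 kg; m₂ = 9.66×10^8 kg; G = 6.674×10^-11 N·m²/kg².
r = 6.716×10^7 m
6.716×10^7 m × (1 mi / 1609 m) = 41728 mi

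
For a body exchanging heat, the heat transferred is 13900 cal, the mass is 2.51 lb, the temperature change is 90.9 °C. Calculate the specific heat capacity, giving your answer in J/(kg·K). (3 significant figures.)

562 J/(kg·K)

Rearranging: c = Q/(m·ΔT).
Q = 13900 cal = 58158 J; m = 2.51 lb = 1.139 kg; ΔT = 90.9 °C = 90.90 K.
c = 562.0 J/(kg·K)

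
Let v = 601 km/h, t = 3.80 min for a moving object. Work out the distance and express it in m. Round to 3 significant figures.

38100 m

Solving v = d/t for d: d = v·t.
v = 601 km/h = 166.9 m/s; t = 3.80 min = 228.0 s.
d = 38063 m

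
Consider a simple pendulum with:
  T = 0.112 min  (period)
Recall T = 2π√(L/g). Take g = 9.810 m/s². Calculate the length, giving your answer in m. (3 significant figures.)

Rearranging: L = g·(T/2π)².
T = 0.112 min = 6.720 s; g = 9.810 m/s².
L = 11.22 m

11.2 m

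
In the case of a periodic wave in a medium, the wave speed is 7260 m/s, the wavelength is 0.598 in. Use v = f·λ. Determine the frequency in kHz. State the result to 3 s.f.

Rearranging: f = v/λ.
v = 7260 m/s; λ = 0.598 in = 0.01519 m.
f = 4.780×10^5 Hz
4.780×10^5 Hz × (1 kHz / 1000 Hz) = 478.0 kHz

478 kHz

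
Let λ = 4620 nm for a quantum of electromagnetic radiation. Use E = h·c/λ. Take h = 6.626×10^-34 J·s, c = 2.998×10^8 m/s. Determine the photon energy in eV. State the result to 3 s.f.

0.268 eV

Directly: E = hc/λ.
λ = 4620 nm = 4.620×10^-6 m; h = 6.626×10^-34 J·s; c = 2.998×10^8 m/s.
E = 4.300×10^-20 J
4.300×10^-20 J × (1 eV / 1.602×10^-19 J) = 0.2684 eV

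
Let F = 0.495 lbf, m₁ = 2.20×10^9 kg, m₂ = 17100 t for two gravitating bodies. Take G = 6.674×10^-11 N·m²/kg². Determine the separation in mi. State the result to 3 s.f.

From Newton's law of gravitation: r = √(G·m₁m₂/F).
F = 0.495 lbf = 2.202 N; m₁ = 2.20×10^9 kg; m₂ = 17100 t = 1.710×10^7 kg; G = 6.674×10^-11 N·m²/kg².
r = 1068 m
1068 m × (1 mi / 1609 m) = 0.6635 mi

0.664 mi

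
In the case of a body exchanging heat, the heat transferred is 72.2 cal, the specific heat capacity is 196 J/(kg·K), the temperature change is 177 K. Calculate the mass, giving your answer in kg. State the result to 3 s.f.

0.00871 kg

Solving Q = m·c·ΔT for m: m = Q/(c·ΔT).
Q = 72.2 cal = 302.1 J; c = 196 J/(kg·K); ΔT = 177 K.
m = 0.008708 kg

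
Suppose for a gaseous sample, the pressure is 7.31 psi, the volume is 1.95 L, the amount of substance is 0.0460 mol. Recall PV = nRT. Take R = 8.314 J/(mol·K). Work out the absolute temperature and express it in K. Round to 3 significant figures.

257 K

From the ideal-gas law: T = PV/(nR).
P = 7.31 psi = 50401 Pa; V = 1.95 L = 0.001950 m³; n = 0.0460 mol; R = 8.314 J/(mol·K).
T = 257.0 K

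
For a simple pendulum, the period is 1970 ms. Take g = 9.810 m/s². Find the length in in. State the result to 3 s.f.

Rearranging T = 2π√(L/g) for L: L = g·(T/2π)².
T = 1970 ms = 1.970 s; g = 9.810 m/s².
L = 0.9644 m
0.9644 m × (1 in / 0.02540 m) = 37.97 in

38.0 in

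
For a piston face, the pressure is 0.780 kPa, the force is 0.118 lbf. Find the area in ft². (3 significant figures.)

0.00724 ft²

Rearranging: A = F/P.
P = 0.780 kPa = 780.0 Pa; F = 0.118 lbf = 0.5249 N.
A = 6.729×10^-4 m²
6.729×10^-4 m² × (1 ft² / 0.09290 m²) = 0.007243 ft²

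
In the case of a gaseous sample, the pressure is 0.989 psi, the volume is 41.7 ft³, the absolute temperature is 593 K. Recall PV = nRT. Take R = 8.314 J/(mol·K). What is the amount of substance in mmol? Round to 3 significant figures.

From the ideal-gas law: n = PV/(RT).
P = 0.989 psi = 6819 Pa; V = 41.7 ft³ = 1.181 m³; T = 593 K; R = 8.314 J/(mol·K).
n = 1.633 mol
1.633 mol × (1 mmol / 0.001000 mol) = 1633 mmol

1630 mmol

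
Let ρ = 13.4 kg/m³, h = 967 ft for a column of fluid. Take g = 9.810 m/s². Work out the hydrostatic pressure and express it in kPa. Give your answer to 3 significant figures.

P is given directly by: P = ρgh.
ρ = 13.4 kg/m³; h = 967 ft = 294.7 m; g = 9.810 m/s².
P = 38745 Pa
38745 Pa × (1 kPa / 1000 Pa) = 38.74 kPa

38.7 kPa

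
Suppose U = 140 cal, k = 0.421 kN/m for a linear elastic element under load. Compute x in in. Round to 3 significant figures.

65.7 in

Rearranging U = ½k·x² for x: x = √(2U/k).
U = 140 cal = 585.8 J; k = 0.421 kN/m = 421.0 N/m.
x = 1.668 m
1.668 m × (1 in / 0.02540 m) = 65.68 in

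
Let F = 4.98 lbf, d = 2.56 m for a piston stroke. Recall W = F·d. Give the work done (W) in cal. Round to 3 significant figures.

W is given directly by: W = F·d.
F = 4.98 lbf = 22.15 N; d = 2.56 m.
W = 56.71 J
56.71 J × (1 cal / 4.184 J) = 13.55 cal

13.6 cal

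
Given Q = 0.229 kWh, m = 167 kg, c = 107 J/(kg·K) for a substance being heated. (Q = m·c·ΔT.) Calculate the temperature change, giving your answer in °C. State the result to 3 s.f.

Rearranging: ΔT = Q/(m·c).
Q = 0.229 kWh = 8.244×10^5 J; m = 167 kg; c = 107 J/(kg·K).
ΔT = 46.14 K
Since 1 °C = 1 K, 46.14 °C.

46.1 °C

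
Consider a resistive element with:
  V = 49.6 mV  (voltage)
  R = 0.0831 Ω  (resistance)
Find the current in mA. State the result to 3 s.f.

597 mA

From Ohm's law: I = V/R.
V = 49.6 mV = 0.04960 V; R = 0.0831 Ω.
I = 0.5969 A
0.5969 A × (1 mA / 0.001000 A) = 596.9 mA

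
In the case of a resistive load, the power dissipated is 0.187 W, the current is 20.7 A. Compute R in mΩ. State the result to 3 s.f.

0.436 mΩ

Rearranging: R = P/I².
P = 0.187 W; I = 20.7 A.
R = 4.364×10^-4 Ω
4.364×10^-4 Ω × (1 mΩ / 0.001000 Ω) = 0.4364 mΩ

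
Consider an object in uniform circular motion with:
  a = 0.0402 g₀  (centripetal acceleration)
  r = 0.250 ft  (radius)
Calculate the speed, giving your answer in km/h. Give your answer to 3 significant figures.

0.624 km/h

Solving a = v²/r for v: v = √(a·r).
a = 0.0402 g₀ = 0.3942 m/s²; r = 0.250 ft = 0.07620 m.
v = 0.1733 m/s
0.1733 m/s × (1 km/h / 0.2778 m/s) = 0.6240 km/h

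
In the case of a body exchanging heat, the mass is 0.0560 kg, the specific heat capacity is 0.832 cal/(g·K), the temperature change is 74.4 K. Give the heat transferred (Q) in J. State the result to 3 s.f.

Directly: Q = mcΔT.
m = 0.0560 kg; c = 0.832 cal/(g·K) = 3481 J/(kg·K); ΔT = 74.4 K.
Q = 14504 J

14500 J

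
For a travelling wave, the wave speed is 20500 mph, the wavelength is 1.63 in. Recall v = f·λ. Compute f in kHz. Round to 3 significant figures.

Rearranging v = f·λ for f: f = v/λ.
v = 20500 mph = 9164 m/s; λ = 1.63 in = 0.04140 m.
f = 2.213×10^5 Hz
2.213×10^5 Hz × (1 kHz / 1000 Hz) = 221.3 kHz

221 kHz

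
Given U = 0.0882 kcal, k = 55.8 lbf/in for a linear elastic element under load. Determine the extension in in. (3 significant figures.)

Rearranging: x = √(2U/k).
U = 0.0882 kcal = 369.0 J; k = 55.8 lbf/in = 9772 N/m.
x = 0.2748 m
0.2748 m × (1 in / 0.02540 m) = 10.82 in

10.8 in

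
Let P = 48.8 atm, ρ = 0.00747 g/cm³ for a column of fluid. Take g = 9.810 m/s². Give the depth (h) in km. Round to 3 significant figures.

Rearranging P = ρ·g·h for h: h = P/(ρ·g).
P = 48.8 atm = 4.945×10^6 Pa; ρ = 0.00747 g/cm³ = 7.470 kg/m³; g = 9.810 m/s².
h = 67476 m
67476 m × (1 km / 1000 m) = 67.48 km

67.5 km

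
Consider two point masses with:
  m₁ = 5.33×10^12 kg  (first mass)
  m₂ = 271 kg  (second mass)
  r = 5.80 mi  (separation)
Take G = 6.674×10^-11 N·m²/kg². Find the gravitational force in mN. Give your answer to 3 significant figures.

1.11 mN

F is given directly by: F = Gm₁m₂/r².
m₁ = 5.33×10^12 kg; m₂ = 271 kg; r = 5.80 mi = 9334 m; G = 6.674×10^-11 N·m²/kg².
F = 0.001106 N
0.001106 N × (1 mN / 0.001000 N) = 1.106 mN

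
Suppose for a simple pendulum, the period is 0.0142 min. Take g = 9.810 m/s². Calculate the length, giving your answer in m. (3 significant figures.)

0.180 m

Solving T = 2π√(L/g) for L: L = g·(T/2π)².
T = 0.0142 min = 0.8520 s; g = 9.810 m/s².
L = 0.1804 m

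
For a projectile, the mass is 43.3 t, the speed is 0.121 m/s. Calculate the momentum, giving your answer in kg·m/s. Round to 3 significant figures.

Directly: p = mv.
m = 43.3 t = 43300 kg; v = 0.121 m/s.
p = 5239 kg·m/s  (the unit combination reduces to kg·m/s = kg·m/s)

5240 kg·m/s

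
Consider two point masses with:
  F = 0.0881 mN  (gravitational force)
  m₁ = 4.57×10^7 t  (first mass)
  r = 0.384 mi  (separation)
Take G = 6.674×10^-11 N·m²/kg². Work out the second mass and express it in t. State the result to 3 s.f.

0.0110 t

From Newton's law of gravitation: m₂ = F·r²/(G·m₁).
F = 0.0881 mN = 8.810×10^-5 N; m₁ = 4.57×10^7 t = 4.570×10^10 kg; r = 0.384 mi = 618.0 m; G = 6.674×10^-11 N·m²/kg².
m₂ = 11.03 kg
11.03 kg × (1 t / 1000 kg) = 0.01103 t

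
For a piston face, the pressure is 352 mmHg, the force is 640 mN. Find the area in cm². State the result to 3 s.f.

0.136 cm²

Rearranging P = F/A for A: A = F/P.
P = 352 mmHg = 46929 Pa; F = 640 mN = 0.6400 N.
A = 1.364×10^-5 m²
1.364×10^-5 m² × (1 cm² / 1.000×10^-4 m²) = 0.1364 cm²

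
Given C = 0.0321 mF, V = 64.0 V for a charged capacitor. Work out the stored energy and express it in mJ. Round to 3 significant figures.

Directly: E = ½CV².
C = 0.0321 mF = 3.210×10^-5 F; V = 64.0 V.
E = 0.06574 J
0.06574 J × (1 mJ / 0.001000 J) = 65.74 mJ

65.7 mJ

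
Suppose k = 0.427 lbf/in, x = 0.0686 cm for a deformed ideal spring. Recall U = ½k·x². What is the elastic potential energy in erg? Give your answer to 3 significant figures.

Directly: U = ½kx².
k = 0.427 lbf/in = 74.78 N/m; x = 0.0686 cm = 6.860×10^-4 m.
U = 1.760×10^-5 J  (the unit combination reduces to kg·m²/s² = J)
1.760×10^-5 J × (1 erg / 1.000×10^-7 J) = 176.0 erg

176 erg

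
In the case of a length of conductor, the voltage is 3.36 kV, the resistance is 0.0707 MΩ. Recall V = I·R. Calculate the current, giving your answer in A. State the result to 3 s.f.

0.0475 A

From Ohm's law: I = V/R.
V = 3.36 kV = 3360 V; R = 0.0707 MΩ = 70700 Ω.
I = 0.04752 A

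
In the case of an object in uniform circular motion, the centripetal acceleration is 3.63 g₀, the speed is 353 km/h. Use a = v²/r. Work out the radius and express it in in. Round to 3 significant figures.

10600 in

Rearranging: r = v²/a.
a = 3.63 g₀ = 35.60 m/s²; v = 353 km/h = 98.06 m/s.
r = 270.1 m
270.1 m × (1 in / 0.02540 m) = 10634 in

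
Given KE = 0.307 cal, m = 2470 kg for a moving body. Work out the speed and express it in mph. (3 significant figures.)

0.0721 mph

Rearranging KE = ½mv² for v: v = √(2·KE/m).
KE = 0.307 cal = 1.284 J; m = 2470 kg.
v = 0.03225 m/s
0.03225 m/s × (1 mph / 0.4470 m/s) = 0.07214 mph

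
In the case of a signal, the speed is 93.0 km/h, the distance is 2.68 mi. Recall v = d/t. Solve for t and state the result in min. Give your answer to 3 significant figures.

2.78 min

Rearranging v = d/t for t: t = d/v.
v = 93.0 km/h = 25.83 m/s; d = 2.68 mi = 4313 m.
t = 167.0 s
167.0 s × (1 min / 60.00 s) = 2.783 min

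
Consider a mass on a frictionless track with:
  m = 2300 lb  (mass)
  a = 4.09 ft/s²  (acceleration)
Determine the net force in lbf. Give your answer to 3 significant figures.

292 lbf

From Newton's second law: F = m·a.
m = 2300 lb = 1043 kg; a = 4.09 ft/s² = 1.247 m/s².
F = 1301 N
1301 N × (1 lbf / 4.448 N) = 292.4 lbf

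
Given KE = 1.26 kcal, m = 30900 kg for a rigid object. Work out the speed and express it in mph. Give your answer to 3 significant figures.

1.31 mph

Solving KE = ½mv² for v: v = √(2·KE/m).
KE = 1.26 kcal = 5272 J; m = 30900 kg.
v = 0.5841 m/s
0.5841 m/s × (1 mph / 0.4470 m/s) = 1.307 mph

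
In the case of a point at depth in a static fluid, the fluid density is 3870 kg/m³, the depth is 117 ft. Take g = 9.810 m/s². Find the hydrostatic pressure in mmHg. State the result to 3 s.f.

P is given directly by: P = ρgh.
ρ = 3870 kg/m³; h = 117 ft = 35.66 m; g = 9.810 m/s².
P = 1.354×10^6 Pa
1.354×10^6 Pa × (1 mmHg / 133.3 Pa) = 10155 mmHg

10200 mmHg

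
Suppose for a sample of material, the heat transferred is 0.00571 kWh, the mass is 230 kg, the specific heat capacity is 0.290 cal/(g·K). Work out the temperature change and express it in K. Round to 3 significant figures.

Solving Q = m·c·ΔT for ΔT: ΔT = Q/(m·c).
Q = 0.00571 kWh = 20556 J; m = 230 kg; c = 0.290 cal/(g·K) = 1213 J/(kg·K).
ΔT = 0.07366 K

0.0737 K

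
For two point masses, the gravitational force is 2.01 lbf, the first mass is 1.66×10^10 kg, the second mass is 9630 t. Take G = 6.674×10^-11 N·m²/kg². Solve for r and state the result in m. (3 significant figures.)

1090 m

Rearranging F = G·m₁·m₂/r² for r: r = √(G·m₁m₂/F).
F = 2.01 lbf = 8.941 N; m₁ = 1.66×10^10 kg; m₂ = 9630 t = 9.630×10^6 kg; G = 6.674×10^-11 N·m²/kg².
r = 1092 m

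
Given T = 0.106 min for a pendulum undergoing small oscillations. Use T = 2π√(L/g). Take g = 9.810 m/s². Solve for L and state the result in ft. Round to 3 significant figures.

Solving T = 2π√(L/g) for L: L = g·(T/2π)².
T = 0.106 min = 6.360 s; g = 9.810 m/s².
L = 10.05 m
10.05 m × (1 ft / 0.3048 m) = 32.98 ft

33.0 ft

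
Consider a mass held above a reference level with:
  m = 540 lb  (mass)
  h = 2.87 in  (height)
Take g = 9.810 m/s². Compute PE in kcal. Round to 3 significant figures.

PE is given directly by: PE = mgh.
m = 540 lb = 244.9 kg; h = 2.87 in = 0.07290 m; g = 9.810 m/s².
PE = 175.2 J  (the unit combination reduces to kg·m²/s² = J)
175.2 J × (1 kcal / 4184 J) = 0.04187 kcal

0.0419 kcal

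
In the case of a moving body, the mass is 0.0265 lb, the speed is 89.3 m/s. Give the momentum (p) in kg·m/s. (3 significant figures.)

Directly: p = mv.
m = 0.0265 lb = 0.01202 kg; v = 89.3 m/s.
p = 1.073 kg·m/s

1.07 kg·m/s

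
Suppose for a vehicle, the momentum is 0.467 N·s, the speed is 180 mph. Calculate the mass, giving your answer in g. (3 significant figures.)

Rearranging: m = p/v.
p = 0.467 N·s = 0.4670 kg·m/s; v = 180 mph = 80.47 m/s.
m = 0.005804 kg
0.005804 kg × (1 g / 0.001000 kg) = 5.804 g

5.80 g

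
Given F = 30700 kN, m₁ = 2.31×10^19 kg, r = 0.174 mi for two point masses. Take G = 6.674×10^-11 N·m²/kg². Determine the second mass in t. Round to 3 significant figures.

1.56 t

Solving F = G·m₁·m₂/r² for m₂: m₂ = F·r²/(G·m₁).
F = 30700 kN = 3.070×10^7 N; m₁ = 2.31×10^19 kg; r = 0.174 mi = 280.0 m; G = 6.674×10^-11 N·m²/kg².
m₂ = 1561 kg
1561 kg × (1 t / 1000 kg) = 1.561 t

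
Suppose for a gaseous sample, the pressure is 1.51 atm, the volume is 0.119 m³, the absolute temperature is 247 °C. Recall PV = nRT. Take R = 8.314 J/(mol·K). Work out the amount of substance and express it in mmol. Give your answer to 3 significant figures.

4210 mmol

From the ideal-gas law: n = PV/(RT).
P = 1.51 atm = 1.530×10^5 Pa; V = 0.119 m³; T = 247 °C = 520.1 K; R = 8.314 J/(mol·K).
n = 4.210 mol
4.210 mol × (1 mmol / 0.001000 mol) = 4210 mmol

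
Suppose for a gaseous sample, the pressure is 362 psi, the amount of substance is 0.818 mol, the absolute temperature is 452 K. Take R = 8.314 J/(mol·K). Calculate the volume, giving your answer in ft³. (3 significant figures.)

Rearranging PV = nRT for V: V = nRT/P.
P = 362 psi = 2.496×10^6 Pa; n = 0.818 mol; T = 452 K; R = 8.314 J/(mol·K).
V = 0.001232 m³
0.001232 m³ × (1 ft³ / 0.02832 m³) = 0.04349 ft³

0.0435 ft³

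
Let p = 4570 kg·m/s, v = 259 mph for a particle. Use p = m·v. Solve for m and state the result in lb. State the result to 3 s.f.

87.0 lb

Rearranging: m = p/v.
p = 4570 kg·m/s; v = 259 mph = 115.8 m/s.
m = 39.47 kg
39.47 kg × (1 lb / 0.4536 kg) = 87.02 lb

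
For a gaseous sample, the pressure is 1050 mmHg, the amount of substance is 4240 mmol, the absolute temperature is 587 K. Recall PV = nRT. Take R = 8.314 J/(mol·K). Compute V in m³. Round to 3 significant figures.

Rearranging: V = nRT/P.
P = 1050 mmHg = 1.400×10^5 Pa; n = 4240 mmol = 4.240 mol; T = 587 K; R = 8.314 J/(mol·K).
V = 0.1478 m³

0.148 m³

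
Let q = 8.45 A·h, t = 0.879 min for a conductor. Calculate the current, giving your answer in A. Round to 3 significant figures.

Rearranging: I = q/t.
q = 8.45 A·h = 30420 C; t = 0.879 min = 52.74 s.
I = 576.8 A

577 A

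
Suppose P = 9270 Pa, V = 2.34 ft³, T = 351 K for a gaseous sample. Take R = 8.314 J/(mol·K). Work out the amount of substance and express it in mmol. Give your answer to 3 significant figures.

From the ideal-gas law: n = PV/(RT).
P = 9270 Pa; V = 2.34 ft³ = 0.06626 m³; T = 351 K; R = 8.314 J/(mol·K).
n = 0.2105 mol
0.2105 mol × (1 mmol / 0.001000 mol) = 210.5 mmol

210 mmol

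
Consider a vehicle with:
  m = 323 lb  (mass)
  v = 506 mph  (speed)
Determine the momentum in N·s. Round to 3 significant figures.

p is given directly by: p = mv.
m = 323 lb = 146.5 kg; v = 506 mph = 226.2 m/s.
p = 33141 kg·m/s
Since 1 N·s = 1 kg·m/s, 33141 N·s.

33100 N·s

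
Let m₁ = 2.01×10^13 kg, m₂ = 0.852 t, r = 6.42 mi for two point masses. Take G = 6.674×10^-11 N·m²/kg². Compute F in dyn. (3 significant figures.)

1070 dyn

F is given directly by: F = Gm₁m₂/r².
m₁ = 2.01×10^13 kg; m₂ = 0.852 t = 852.0 kg; r = 6.42 mi = 10332 m; G = 6.674×10^-11 N·m²/kg².
F = 0.01071 N  (the unit combination reduces to kg·m/s² = N)
0.01071 N × (1 dyn / 1.000×10^-5 N) = 1071 dyn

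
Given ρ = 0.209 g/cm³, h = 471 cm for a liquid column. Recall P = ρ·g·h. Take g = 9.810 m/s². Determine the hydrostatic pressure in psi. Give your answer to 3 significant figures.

1.40 psi

Directly: P = ρgh.
ρ = 0.209 g/cm³ = 209.0 kg/m³; h = 471 cm = 4.710 m; g = 9.810 m/s².
P = 9657 Pa  (the unit combination reduces to kg/(m·s²) = Pa)
9657 Pa × (1 psi / 6895 Pa) = 1.401 psi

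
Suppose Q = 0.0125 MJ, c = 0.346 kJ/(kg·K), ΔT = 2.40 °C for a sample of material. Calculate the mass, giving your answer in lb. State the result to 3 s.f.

33.2 lb

Solving Q = m·c·ΔT for m: m = Q/(c·ΔT).
Q = 0.0125 MJ = 12500 J; c = 0.346 kJ/(kg·K) = 346.0 J/(kg·K); ΔT = 2.40 °C = 2.400 K.
m = 15.05 kg
15.05 kg × (1 lb / 0.4536 kg) = 33.19 lb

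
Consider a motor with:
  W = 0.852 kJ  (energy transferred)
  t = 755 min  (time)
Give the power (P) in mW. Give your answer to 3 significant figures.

18.8 mW

P is given directly by: P = W/t.
W = 0.852 kJ = 852.0 J; t = 755 min = 45300 s.
P = 0.01881 W
0.01881 W × (1 mW / 0.001000 W) = 18.81 mW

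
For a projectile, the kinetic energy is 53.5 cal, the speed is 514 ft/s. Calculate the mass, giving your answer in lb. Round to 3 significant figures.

0.0402 lb

Rearranging KE = ½mv² for m: m = 2·KE/v².
KE = 53.5 cal = 223.8 J; v = 514 ft/s = 156.7 m/s.
m = 0.01824 kg
0.01824 kg × (1 lb / 0.4536 kg) = 0.04021 lb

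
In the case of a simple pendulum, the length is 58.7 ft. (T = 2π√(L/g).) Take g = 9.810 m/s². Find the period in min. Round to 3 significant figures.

0.141 min

T is given directly by: T = 2π√(L/g).
L = 58.7 ft = 17.89 m; g = 9.810 m/s².
T = 8.485 s
8.485 s × (1 min / 60.00 s) = 0.1414 min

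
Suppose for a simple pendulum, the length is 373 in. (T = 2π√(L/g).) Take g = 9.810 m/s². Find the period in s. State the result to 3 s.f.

6.17 s

Directly: T = 2π√(L/g).
L = 373 in = 9.474 m; g = 9.810 m/s².
T = 6.175 s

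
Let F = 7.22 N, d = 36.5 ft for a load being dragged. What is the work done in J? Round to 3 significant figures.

80.3 J

Directly: W = F·d.
F = 7.22 N; d = 36.5 ft = 11.13 m.
W = 80.32 J  (the unit combination reduces to kg·m²/s² = J)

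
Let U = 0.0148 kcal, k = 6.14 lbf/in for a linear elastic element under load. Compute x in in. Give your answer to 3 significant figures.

13.4 in

Solving U = ½k·x² for x: x = √(2U/k).
U = 0.0148 kcal = 61.92 J; k = 6.14 lbf/in = 1075 N/m.
x = 0.3394 m
0.3394 m × (1 in / 0.02540 m) = 13.36 in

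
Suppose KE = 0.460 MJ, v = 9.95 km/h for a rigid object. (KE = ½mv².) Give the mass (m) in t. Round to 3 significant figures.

120 t

Rearranging: m = 2·KE/v².
KE = 0.460 MJ = 4.600×10^5 J; v = 9.95 km/h = 2.764 m/s.
m = 1.204×10^5 kg
1.204×10^5 kg × (1 t / 1000 kg) = 120.4 t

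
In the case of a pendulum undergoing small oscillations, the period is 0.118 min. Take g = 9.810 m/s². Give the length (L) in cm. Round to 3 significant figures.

1250 cm

Rearranging T = 2π√(L/g) for L: L = g·(T/2π)².
T = 0.118 min = 7.080 s; g = 9.810 m/s².
L = 12.46 m
12.46 m × (1 cm / 0.01000 m) = 1246 cm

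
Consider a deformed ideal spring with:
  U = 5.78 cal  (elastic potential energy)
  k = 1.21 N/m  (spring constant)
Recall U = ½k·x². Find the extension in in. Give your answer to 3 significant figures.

249 in

Rearranging U = ½k·x² for x: x = √(2U/k).
U = 5.78 cal = 24.18 J; k = 1.21 N/m.
x = 6.322 m
6.322 m × (1 in / 0.02540 m) = 248.9 in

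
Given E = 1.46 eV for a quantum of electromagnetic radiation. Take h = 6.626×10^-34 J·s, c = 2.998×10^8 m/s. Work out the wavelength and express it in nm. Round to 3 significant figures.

849 nm

Solving E = h·c/λ for λ: λ = hc/E.
E = 1.46 eV = 2.339×10^-19 J; h = 6.626×10^-34 J·s; c = 2.998×10^8 m/s.
λ = 8.492×10^-7 m
8.492×10^-7 m × (1 nm / 1.000×10^-9 m) = 849.2 nm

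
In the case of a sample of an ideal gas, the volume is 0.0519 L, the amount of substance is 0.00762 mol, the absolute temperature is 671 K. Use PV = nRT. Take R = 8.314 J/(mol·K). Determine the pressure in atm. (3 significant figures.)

From the ideal-gas law: P = nRT/V.
V = 0.0519 L = 5.190×10^-5 m³; n = 0.00762 mol; T = 671 K; R = 8.314 J/(mol·K).
P = 8.191×10^5 Pa  (the unit combination reduces to kg/(m·s²) = Pa)
8.191×10^5 Pa × (1 atm / 1.013×10^5 Pa) = 8.084 atm

8.08 atm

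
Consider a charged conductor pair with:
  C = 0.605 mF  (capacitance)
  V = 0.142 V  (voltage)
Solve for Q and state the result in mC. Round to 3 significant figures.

Rearranging: Q = CV.
C = 0.605 mF = 6.050×10^-4 F; V = 0.142 V.
Q = 8.591×10^-5 C
8.591×10^-5 C × (1 mC / 0.001000 C) = 0.08591 mC

0.0859 mC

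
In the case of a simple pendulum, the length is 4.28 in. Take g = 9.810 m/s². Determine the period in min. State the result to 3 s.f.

0.0110 min

T is given directly by: T = 2π√(L/g).
L = 4.28 in = 0.1087 m; g = 9.810 m/s².
T = 0.6614 s
0.6614 s × (1 min / 60.00 s) = 0.01102 min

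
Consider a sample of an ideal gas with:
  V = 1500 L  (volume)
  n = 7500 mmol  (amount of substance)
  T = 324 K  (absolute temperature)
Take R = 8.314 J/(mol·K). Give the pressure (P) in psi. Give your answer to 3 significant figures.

1.95 psi

From the ideal-gas law: P = nRT/V.
V = 1500 L = 1.500 m³; n = 7500 mmol = 7.500 mol; T = 324 K; R = 8.314 J/(mol·K).
P = 13469 Pa
13469 Pa × (1 psi / 6895 Pa) = 1.953 psi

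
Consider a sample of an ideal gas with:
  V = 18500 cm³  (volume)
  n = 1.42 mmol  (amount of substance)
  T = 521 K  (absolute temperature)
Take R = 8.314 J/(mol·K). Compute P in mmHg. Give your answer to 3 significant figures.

2.49 mmHg

P is given directly by: P = nRT/V.
V = 18500 cm³ = 0.01850 m³; n = 1.42 mmol = 0.001420 mol; T = 521 K; R = 8.314 J/(mol·K).
P = 332.5 Pa
332.5 Pa × (1 mmHg / 133.3 Pa) = 2.494 mmHg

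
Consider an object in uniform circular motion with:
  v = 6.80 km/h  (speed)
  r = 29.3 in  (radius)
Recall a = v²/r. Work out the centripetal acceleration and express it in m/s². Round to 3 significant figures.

a is given directly by: a = v²/r.
v = 6.80 km/h = 1.889 m/s; r = 29.3 in = 0.7442 m.
a = 4.794 m/s²

4.79 m/s²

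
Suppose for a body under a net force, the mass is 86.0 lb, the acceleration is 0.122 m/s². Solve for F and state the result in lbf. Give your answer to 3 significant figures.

1.07 lbf

From Newton's second law: F = m·a.
m = 86.0 lb = 39.01 kg; a = 0.122 m/s².
F = 4.759 N
4.759 N × (1 lbf / 4.448 N) = 1.070 lbf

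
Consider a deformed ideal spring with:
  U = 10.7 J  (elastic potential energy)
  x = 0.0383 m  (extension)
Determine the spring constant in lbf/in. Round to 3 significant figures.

Rearranging: k = 2U/x².
U = 10.7 J; x = 0.0383 m.
k = 14589 N/m
14589 N/m × (1 lbf/in / 175.1 N/m) = 83.30 lbf/in

83.3 lbf/in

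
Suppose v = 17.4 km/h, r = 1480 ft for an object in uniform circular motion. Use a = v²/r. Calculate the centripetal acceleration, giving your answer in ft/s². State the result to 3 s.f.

0.170 ft/s²

a is given directly by: a = v²/r.
v = 17.4 km/h = 4.833 m/s; r = 1480 ft = 451.1 m.
a = 0.05179 m/s²
0.05179 m/s² × (1 ft/s² / 0.3048 m/s²) = 0.1699 ft/s²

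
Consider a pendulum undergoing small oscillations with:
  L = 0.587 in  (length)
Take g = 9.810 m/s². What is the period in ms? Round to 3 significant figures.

T is given directly by: T = 2π√(L/g).
L = 0.587 in = 0.01491 m; g = 9.810 m/s².
T = 0.2450 s
0.2450 s × (1 ms / 0.001000 s) = 245.0 ms

245 ms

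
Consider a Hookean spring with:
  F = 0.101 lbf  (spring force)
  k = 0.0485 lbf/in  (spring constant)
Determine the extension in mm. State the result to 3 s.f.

Solving F = k·x for x: x = F/k.
F = 0.101 lbf = 0.4493 N; k = 0.0485 lbf/in = 8.494 N/m.
x = 0.05289 m
0.05289 m × (1 mm / 0.001000 m) = 52.89 mm

52.9 mm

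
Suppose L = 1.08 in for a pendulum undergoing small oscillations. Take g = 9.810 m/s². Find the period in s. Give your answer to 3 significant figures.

0.332 s

Directly: T = 2π√(L/g).
L = 1.08 in = 0.02743 m; g = 9.810 m/s².
T = 0.3323 s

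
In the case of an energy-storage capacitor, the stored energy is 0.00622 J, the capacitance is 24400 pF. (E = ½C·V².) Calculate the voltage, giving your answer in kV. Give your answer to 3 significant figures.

Rearranging: V = √(2E/C).
E = 0.00622 J; C = 24400 pF = 2.440×10^-8 F.
V = 714.0 V  (the unit combination reduces to kg·m²/(A·s³) = V)
714.0 V × (1 kV / 1000 V) = 0.7140 kV

0.714 kV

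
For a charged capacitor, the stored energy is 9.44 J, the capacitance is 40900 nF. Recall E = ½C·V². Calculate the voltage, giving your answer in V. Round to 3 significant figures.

679 V

Rearranging E = ½C·V² for V: V = √(2E/C).
E = 9.44 J; C = 40900 nF = 4.090×10^-5 F.
V = 679.4 V  (the unit combination reduces to kg·m²/(A·s³) = V)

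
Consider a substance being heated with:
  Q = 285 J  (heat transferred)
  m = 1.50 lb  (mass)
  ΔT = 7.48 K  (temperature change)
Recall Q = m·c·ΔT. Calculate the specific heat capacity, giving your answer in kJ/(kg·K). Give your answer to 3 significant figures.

Solving Q = m·c·ΔT for c: c = Q/(m·ΔT).
Q = 285 J; m = 1.50 lb = 0.6804 kg; ΔT = 7.48 K.
c = 56.00 J/(kg·K)
56.00 J/(kg·K) × (1 kJ/(kg·K) / 1000 J/(kg·K)) = 0.05600 kJ/(kg·K)

0.0560 kJ/(kg·K)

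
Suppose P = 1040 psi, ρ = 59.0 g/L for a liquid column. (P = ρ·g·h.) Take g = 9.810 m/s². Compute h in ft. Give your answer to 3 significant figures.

40600 ft

Solving P = ρ·g·h for h: h = P/(ρ·g).
P = 1040 psi = 7.171×10^6 Pa; ρ = 59.0 g/L = 59.00 kg/m³; g = 9.810 m/s².
h = 12389 m
12389 m × (1 ft / 0.3048 m) = 40646 ft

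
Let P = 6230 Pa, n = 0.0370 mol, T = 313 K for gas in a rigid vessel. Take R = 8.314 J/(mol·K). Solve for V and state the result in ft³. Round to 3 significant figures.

From the ideal-gas law: V = nRT/P.
P = 6230 Pa; n = 0.0370 mol; T = 313 K; R = 8.314 J/(mol·K).
V = 0.01545 m³
0.01545 m³ × (1 ft³ / 0.02832 m³) = 0.5458 ft³

0.546 ft³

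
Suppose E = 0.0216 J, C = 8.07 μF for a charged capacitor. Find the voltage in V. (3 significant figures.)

Solving E = ½C·V² for V: V = √(2E/C).
E = 0.0216 J; C = 8.07 μF = 8.070×10^-6 F.
V = 73.17 V

73.2 V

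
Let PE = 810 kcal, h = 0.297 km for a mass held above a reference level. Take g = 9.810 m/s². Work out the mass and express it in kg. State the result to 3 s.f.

Rearranging PE = m·g·h for m: m = PE/(g·h).
PE = 810 kcal = 3.389×10^6 J; h = 0.297 km = 297.0 m; g = 9.810 m/s².
m = 1163 kg

1160 kg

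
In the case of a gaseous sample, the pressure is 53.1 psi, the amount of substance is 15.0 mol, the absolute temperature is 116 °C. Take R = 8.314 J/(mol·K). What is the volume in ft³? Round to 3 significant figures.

Rearranging PV = nRT for V: V = nRT/P.
P = 53.1 psi = 3.661×10^5 Pa; n = 15.0 mol; T = 116 °C = 389.1 K; R = 8.314 J/(mol·K).
V = 0.1326 m³
0.1326 m³ × (1 ft³ / 0.02832 m³) = 4.681 ft³

4.68 ft³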